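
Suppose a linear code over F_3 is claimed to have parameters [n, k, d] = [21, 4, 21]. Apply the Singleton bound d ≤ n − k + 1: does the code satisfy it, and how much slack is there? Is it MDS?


Singleton RHS = n − k + 1 = 18, slack = -3, bound violated (no such code; not MDS).

Singleton bound: d ≤ n − k + 1.
Here n = 21, k = 4, so n − k + 1 = 18.
Given d = 21, check d ≤ 18: NO.
Slack = (n − k + 1) − d = -3.
The slack is negative: d = 21 exceeds n − k + 1 = 18 by 3, so the Singleton bound is violated and no linear [21, 4, 21]_3 code can exist. In particular it is not MDS (MDS requires d = n − k + 1 exactly).
Description: the claimed parameters are [21, 4, 21]_3; such a code would be impossible (violates the Singleton bound).


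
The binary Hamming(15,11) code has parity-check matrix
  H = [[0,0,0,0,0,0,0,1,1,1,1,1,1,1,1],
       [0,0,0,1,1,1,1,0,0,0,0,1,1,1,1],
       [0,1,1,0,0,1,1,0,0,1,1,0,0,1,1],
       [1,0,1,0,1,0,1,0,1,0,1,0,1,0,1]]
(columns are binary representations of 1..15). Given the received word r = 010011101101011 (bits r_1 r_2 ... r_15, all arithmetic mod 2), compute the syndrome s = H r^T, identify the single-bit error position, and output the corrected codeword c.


s = (1, 0, 0, 0)^T, error position = 8, corrected codeword c = 010011111101011

Compute s = H r^T mod 2 one row at a time:
  s_1 = 0 + 1 + 1 + 0 + 1 + 0 + 1 + 1 = 5 ≡ 1 (mod 2).
  s_2 = 0 + 1 + 1 + 1 + 1 + 0 + 1 + 1 = 6 ≡ 0 (mod 2).
  s_3 = 1 + 0 + 1 + 1 + 1 + 0 + 1 + 1 = 6 ≡ 0 (mod 2).
  s_4 = 0 + 0 + 1 + 1 + 1 + 0 + 0 + 1 = 4 ≡ 0 (mod 2).
s = (1, 0, 0, 0)^T — this equals column 8 of H (binary 1000), so error is at position 8.
Correct: flip bit 8 of r = 010011101101011 to get c = 010011111101011.


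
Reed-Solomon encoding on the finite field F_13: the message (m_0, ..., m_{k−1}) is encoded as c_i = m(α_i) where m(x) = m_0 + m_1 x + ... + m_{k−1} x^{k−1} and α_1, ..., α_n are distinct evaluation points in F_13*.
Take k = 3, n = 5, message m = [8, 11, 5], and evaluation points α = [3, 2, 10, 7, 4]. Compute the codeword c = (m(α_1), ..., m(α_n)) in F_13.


c = [8, 11, 7, 5, 2]

Message polynomial: m(x) = 8 + 11·x + 5·x^2 (mod 13).
For each evaluation point α_i, compute m(α_i) mod 13:
  α_1 = 3: Horner steps 5 → 0 → 8, so m(3) = 8.
  α_2 = 2: Horner steps 5 → 8 → 11, so m(2) = 11.
  α_3 = 10: Horner steps 5 → 9 → 7, so m(10) = 7.
  α_4 = 7: Horner steps 5 → 7 → 5, so m(7) = 5.
  α_5 = 4: Horner steps 5 → 5 → 2, so m(4) = 2.
Codeword c = [8, 11, 7, 5, 2] ∈ F_13^5.


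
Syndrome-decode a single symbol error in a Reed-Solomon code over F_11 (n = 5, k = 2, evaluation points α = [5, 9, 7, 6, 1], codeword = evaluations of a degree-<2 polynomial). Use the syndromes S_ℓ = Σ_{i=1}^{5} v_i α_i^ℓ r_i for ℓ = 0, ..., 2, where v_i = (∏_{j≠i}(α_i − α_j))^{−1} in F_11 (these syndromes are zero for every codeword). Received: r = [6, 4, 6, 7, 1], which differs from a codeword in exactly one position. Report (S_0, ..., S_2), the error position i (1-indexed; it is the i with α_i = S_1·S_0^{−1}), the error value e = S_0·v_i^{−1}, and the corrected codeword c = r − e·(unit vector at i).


S = (9, 1, 5), error at position 1, error magnitude e = 9, c = [8, 4, 6, 7, 1].

Step 1: column multipliers v_i = (∏_{j≠i}(α_i − α_j))^{−1} mod 11.
  i = 1 (α = 5): (5−9)(5−7)(5−6)(5−1) = (−4)·(−2)·(−1)·4 = −32 ≡ 1, so v_1 = 1^{−1} = 1 (mod 11).
  i = 2 (α = 9): (9−5)(9−7)(9−6)(9−1) = 4·2·3·8 = 192 ≡ 5, so v_2 = 5^{−1} = 9 (mod 11).
  i = 3 (α = 7): (7−5)(7−9)(7−6)(7−1) = 2·(−2)·1·6 = −24 ≡ 9, so v_3 = 9^{−1} = 5 (mod 11).
  i = 4 (α = 6): (6−5)(6−9)(6−7)(6−1) = 1·(−3)·(−1)·5 = 15 ≡ 4, so v_4 = 4^{−1} = 3 (mod 11).
  i = 5 (α = 1): (1−5)(1−9)(1−7)(1−6) = (−4)·(−8)·(−6)·(−5) = 960 ≡ 3, so v_5 = 3^{−1} = 4 (mod 11).
  v = [1, 9, 5, 3, 4].
Step 2: syndromes of r = [6, 4, 6, 7, 1] (all sums mod 11).
  S_0 = Σ v_i r_i = 1·6 + 9·4 + 5·6 + 3·7 + 4·1 = 97 ≡ 9.
  S_1 = Σ v_i α_i r_i = 1·5·6 + 9·9·4 + 5·7·6 + 3·6·7 + 4·1·1 = 694 ≡ 1.
  α_i^2 mod 11 = [3, 4, 5, 3, 1].
  S_2 = Σ v_i α_i^2 r_i = 1·3·6 + 9·4·4 + 5·5·6 + 3·3·7 + 4·1·1 = 379 ≡ 5.
  S = (9, 1, 5) ≠ 0, so r is not a codeword (an error is present).
Step 3: locate the error. For a single error e at position i, S_ℓ = v_i·e·α_i^ℓ, so α_err = S_1/S_0.
  S_0^{−1} = 9^{−1} = 5 (mod 11), so α_err = 1·5 = 5 ≡ 5 = α_1. Error position i = 1.
  Consistency check: S_2/S_1 = 5·1 = 5 ≡ 5 = α_err ✓ (single-error assumption holds).
Step 4: error magnitude e = S_0/v_1 = S_0·∏_{j≠1}(α_1 − α_j) = 9·1 = 9 ≡ 9 (mod 11).
Step 5: correct position 1: c_1 = r_1 − e = 6 − 9 ≡ 8 (mod 11). Hence c = [8, 4, 6, 7, 1].
  Check: interpolating c through the α_i gives m(x) = 2 + 10·x (degree < 2) with m(α_i) = c_i for every i, so c is indeed a codeword.


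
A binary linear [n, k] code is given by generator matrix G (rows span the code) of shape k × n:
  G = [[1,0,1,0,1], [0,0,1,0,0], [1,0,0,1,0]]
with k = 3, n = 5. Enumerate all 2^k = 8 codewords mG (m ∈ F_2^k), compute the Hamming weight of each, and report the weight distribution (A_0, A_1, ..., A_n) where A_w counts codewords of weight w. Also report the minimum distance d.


Weight distribution: A_0 = 1, A_1 = 1, A_2 = 3, A_3 = 3. Minimum distance d = 1.

Enumerate all 2^3 = 8 messages m ∈ F_2^3.
For each, compute codeword c = mG in F_2^5, then tally its weight.
  m = 000 → c = 00000, weight = 0.
  m = 100 → c = 10101, weight = 3.
  m = 010 → c = 00100, weight = 1.
  m = 110 → c = 10001, weight = 2.
  m = 001 → c = 10010, weight = 2.
  m = 101 → c = 00111, weight = 3.
  m = 011 → c = 10110, weight = 3.
  m = 111 → c = 00011, weight = 2.
Tally weights:
  weight 0: 1 codewords.
  weight 1: 1 codewords.
  weight 2: 3 codewords.
  weight 3: 3 codewords.
Minimum distance d = smallest w > 0 with A_w > 0 = 1.
Sanity: Σ A_w = 8 = 2^3 = 8 ✓.


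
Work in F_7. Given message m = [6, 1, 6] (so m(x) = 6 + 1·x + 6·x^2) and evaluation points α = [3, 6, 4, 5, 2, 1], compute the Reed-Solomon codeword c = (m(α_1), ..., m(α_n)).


c = [0, 4, 1, 0, 4, 6]

Message polynomial: m(x) = 6 + 1·x + 6·x^2 (mod 7).
For each evaluation point α_i, compute m(α_i) mod 7:
  α_1 = 3: Horner steps 6 → 5 → 0, so m(3) = 0.
  α_2 = 6: Horner steps 6 → 2 → 4, so m(6) = 4.
  α_3 = 4: Horner steps 6 → 4 → 1, so m(4) = 1.
  α_4 = 5: Horner steps 6 → 3 → 0, so m(5) = 0.
  α_5 = 2: Horner steps 6 → 6 → 4, so m(2) = 4.
  α_6 = 1: Horner steps 6 → 0 → 6, so m(1) = 6.
Codeword c = [0, 4, 1, 0, 4, 6] ∈ F_7^6.


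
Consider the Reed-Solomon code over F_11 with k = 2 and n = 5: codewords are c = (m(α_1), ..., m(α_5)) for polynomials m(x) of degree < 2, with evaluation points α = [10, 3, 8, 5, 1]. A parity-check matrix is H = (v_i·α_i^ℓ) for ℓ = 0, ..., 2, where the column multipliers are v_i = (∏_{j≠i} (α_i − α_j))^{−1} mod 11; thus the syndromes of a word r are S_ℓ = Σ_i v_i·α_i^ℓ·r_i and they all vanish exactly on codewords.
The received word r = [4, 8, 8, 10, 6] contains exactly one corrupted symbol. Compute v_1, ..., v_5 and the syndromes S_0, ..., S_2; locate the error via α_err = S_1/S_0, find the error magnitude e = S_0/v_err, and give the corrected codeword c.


S = (5, 7, 1), error at position 3, error magnitude e = 6, c = [4, 8, 2, 10, 6].

Step 1: column multipliers v_i = (∏_{j≠i}(α_i − α_j))^{−1} mod 11.
  i = 1 (α = 10): (10−3)(10−8)(10−5)(10−1) = 7·2·5·9 = 630 ≡ 3, so v_1 = 3^{−1} = 4 (mod 11).
  i = 2 (α = 3): (3−10)(3−8)(3−5)(3−1) = (−7)·(−5)·(−2)·2 = −140 ≡ 3, so v_2 = 3^{−1} = 4 (mod 11).
  i = 3 (α = 8): (8−10)(8−3)(8−5)(8−1) = (−2)·5·3·7 = −210 ≡ 10, so v_3 = 10^{−1} = 10 (mod 11).
  i = 4 (α = 5): (5−10)(5−3)(5−8)(5−1) = (−5)·2·(−3)·4 = 120 ≡ 10, so v_4 = 10^{−1} = 10 (mod 11).
  i = 5 (α = 1): (1−10)(1−3)(1−8)(1−5) = (−9)·(−2)·(−7)·(−4) = 504 ≡ 9, so v_5 = 9^{−1} = 5 (mod 11).
  v = [4, 4, 10, 10, 5].
Step 2: syndromes of r = [4, 8, 8, 10, 6] (all sums mod 11).
  S_0 = Σ v_i r_i = 4·4 + 4·8 + 10·8 + 10·10 + 5·6 = 258 ≡ 5.
  S_1 = Σ v_i α_i r_i = 4·10·4 + 4·3·8 + 10·8·8 + 10·5·10 + 5·1·6 = 1426 ≡ 7.
  α_i^2 mod 11 = [1, 9, 9, 3, 1].
  S_2 = Σ v_i α_i^2 r_i = 4·1·4 + 4·9·8 + 10·9·8 + 10·3·10 + 5·1·6 = 1354 ≡ 1.
  S = (5, 7, 1) ≠ 0, so r is not a codeword (an error is present).
Step 3: locate the error. For a single error e at position i, S_ℓ = v_i·e·α_i^ℓ, so α_err = S_1/S_0.
  S_0^{−1} = 5^{−1} = 9 (mod 11), so α_err = 7·9 = 63 ≡ 8 = α_3. Error position i = 3.
  Consistency check: S_2/S_1 = 1·8 = 8 ≡ 8 = α_err ✓ (single-error assumption holds).
Step 4: error magnitude e = S_0/v_3 = S_0·∏_{j≠3}(α_3 − α_j) = 5·10 = 50 ≡ 6 (mod 11).
Step 5: correct position 3: c_3 = r_3 − e = 8 − 6 ≡ 2 (mod 11). Hence c = [4, 8, 2, 10, 6].
  Check: interpolating c through the α_i gives m(x) = 5 + 1·x (degree < 2) with m(α_i) = c_i for every i, so c is indeed a codeword.


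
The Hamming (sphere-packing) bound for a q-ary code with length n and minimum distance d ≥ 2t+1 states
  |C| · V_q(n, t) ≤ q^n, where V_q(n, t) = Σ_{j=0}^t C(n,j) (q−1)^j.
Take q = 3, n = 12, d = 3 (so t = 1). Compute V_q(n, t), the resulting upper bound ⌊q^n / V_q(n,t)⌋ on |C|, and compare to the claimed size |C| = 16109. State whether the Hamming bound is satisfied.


V_q(n, t) = 25, q^n = 531441, Hamming bound = 21257, |C| = 16109 ≤ bound (satisfied).

Step 1: Compute V_q(n, t) = Σ_{j=0}^1 C(n, j) (q−1)^j.
  j = 0: C(12,0)·(2)^0 = 1·1 = 1.
  j = 1: C(12,1)·(2)^1 = 12·2 = 24.
  V_q(n, t) = 1 + 24 = 25.
Step 2: q^n = 3^12 = 531441.
Step 3: Hamming bound ⌊q^n / V_q(n,t)⌋ = ⌊531441/25⌋ = 21257.
Step 4: Compare |C| = 16109 to 21257: satisfied.
The claimed |C| lies below the Hamming bound.


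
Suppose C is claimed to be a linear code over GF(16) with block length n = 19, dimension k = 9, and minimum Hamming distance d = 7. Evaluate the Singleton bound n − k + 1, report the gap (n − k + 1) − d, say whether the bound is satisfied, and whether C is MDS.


Singleton RHS = n − k + 1 = 11, slack = 4, bound satisfied, not MDS.

Singleton bound: d ≤ n − k + 1.
Here n = 19, k = 9, so n − k + 1 = 11.
Given d = 7, check d ≤ 11: YES.
Slack = (n − k + 1) − d = 4.
The code is NOT MDS (slack = 4 > 0).
Description: the claimed parameters are [19, 9, 7]_16; such a code would be non-MDS.


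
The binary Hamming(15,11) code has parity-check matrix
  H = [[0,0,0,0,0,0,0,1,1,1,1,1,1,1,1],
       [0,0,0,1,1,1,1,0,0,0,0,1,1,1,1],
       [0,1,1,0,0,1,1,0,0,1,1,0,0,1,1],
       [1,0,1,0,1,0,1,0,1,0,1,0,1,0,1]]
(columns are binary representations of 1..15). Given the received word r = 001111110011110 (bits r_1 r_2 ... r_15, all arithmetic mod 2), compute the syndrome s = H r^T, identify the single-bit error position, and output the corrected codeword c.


s = (1, 1, 1, 1)^T, error position = 15, corrected codeword c = 001111110011111

Compute s = H r^T mod 2 one row at a time:
  s_1 = 1 + 0 + 0 + 1 + 1 + 1 + 1 + 0 = 5 ≡ 1 (mod 2).
  s_2 = 1 + 1 + 1 + 1 + 1 + 1 + 1 + 0 = 7 ≡ 1 (mod 2).
  s_3 = 0 + 1 + 1 + 1 + 0 + 1 + 1 + 0 = 5 ≡ 1 (mod 2).
  s_4 = 0 + 1 + 1 + 1 + 0 + 1 + 1 + 0 = 5 ≡ 1 (mod 2).
s = (1, 1, 1, 1)^T — this equals column 15 of H (binary 1111), so error is at position 15.
Correct: flip bit 15 of r = 001111110011110 to get c = 001111110011111.


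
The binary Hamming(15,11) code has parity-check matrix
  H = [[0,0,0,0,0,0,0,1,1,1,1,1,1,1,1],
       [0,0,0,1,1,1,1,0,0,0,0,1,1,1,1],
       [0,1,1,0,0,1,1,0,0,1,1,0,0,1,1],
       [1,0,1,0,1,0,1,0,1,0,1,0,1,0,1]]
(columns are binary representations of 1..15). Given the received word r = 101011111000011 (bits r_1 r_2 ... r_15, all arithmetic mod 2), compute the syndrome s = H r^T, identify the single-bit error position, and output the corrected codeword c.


s = (0, 1, 1, 0)^T, error position = 6, corrected codeword c = 101010111000011

Compute s = H r^T mod 2 one row at a time:
  s_1 = 1 + 1 + 0 + 0 + 0 + 0 + 1 + 1 = 4 ≡ 0 (mod 2).
  s_2 = 0 + 1 + 1 + 1 + 0 + 0 + 1 + 1 = 5 ≡ 1 (mod 2).
  s_3 = 0 + 1 + 1 + 1 + 0 + 0 + 1 + 1 = 5 ≡ 1 (mod 2).
  s_4 = 1 + 1 + 1 + 1 + 1 + 0 + 0 + 1 = 6 ≡ 0 (mod 2).
s = (0, 1, 1, 0)^T — this equals column 6 of H (binary 0110), so error is at position 6.
Correct: flip bit 6 of r = 101011111000011 to get c = 101010111000011.


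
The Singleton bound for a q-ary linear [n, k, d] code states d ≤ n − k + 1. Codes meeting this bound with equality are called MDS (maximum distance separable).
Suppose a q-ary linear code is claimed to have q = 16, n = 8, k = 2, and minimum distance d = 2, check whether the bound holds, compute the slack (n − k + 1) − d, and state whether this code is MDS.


Singleton RHS = n − k + 1 = 7, slack = 5, bound satisfied, not MDS.

Singleton bound: d ≤ n − k + 1.
Here n = 8, k = 2, so n − k + 1 = 7.
Given d = 2, check d ≤ 7: YES.
Slack = (n − k + 1) − d = 5.
The code is NOT MDS (slack = 5 > 0).
Description: the claimed parameters are [8, 2, 2]_16; such a code would be non-MDS.


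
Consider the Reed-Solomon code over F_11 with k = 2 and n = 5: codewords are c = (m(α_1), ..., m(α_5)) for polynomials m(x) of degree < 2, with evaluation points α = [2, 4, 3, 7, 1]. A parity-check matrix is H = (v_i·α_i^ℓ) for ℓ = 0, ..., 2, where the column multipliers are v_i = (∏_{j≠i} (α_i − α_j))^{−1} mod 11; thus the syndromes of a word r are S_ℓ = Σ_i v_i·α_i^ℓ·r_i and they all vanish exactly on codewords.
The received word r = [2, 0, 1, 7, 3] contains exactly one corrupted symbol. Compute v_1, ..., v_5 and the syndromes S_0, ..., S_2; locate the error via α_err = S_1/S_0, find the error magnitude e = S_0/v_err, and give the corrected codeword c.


S = (4, 6, 9), error at position 4, error magnitude e = 10, c = [2, 0, 1, 8, 3].

Step 1: column multipliers v_i = (∏_{j≠i}(α_i − α_j))^{−1} mod 11.
  i = 1 (α = 2): (2−4)(2−3)(2−7)(2−1) = (−2)·(−1)·(−5)·1 = −10 ≡ 1, so v_1 = 1^{−1} = 1 (mod 11).
  i = 2 (α = 4): (4−2)(4−3)(4−7)(4−1) = 2·1·(−3)·3 = −18 ≡ 4, so v_2 = 4^{−1} = 3 (mod 11).
  i = 3 (α = 3): (3−2)(3−4)(3−7)(3−1) = 1·(−1)·(−4)·2 = 8 ≡ 8, so v_3 = 8^{−1} = 7 (mod 11).
  i = 4 (α = 7): (7−2)(7−4)(7−3)(7−1) = 5·3·4·6 = 360 ≡ 8, so v_4 = 8^{−1} = 7 (mod 11).
  i = 5 (α = 1): (1−2)(1−4)(1−3)(1−7) = (−1)·(−3)·(−2)·(−6) = 36 ≡ 3, so v_5 = 3^{−1} = 4 (mod 11).
  v = [1, 3, 7, 7, 4].
Step 2: syndromes of r = [2, 0, 1, 7, 3] (all sums mod 11).
  S_0 = Σ v_i r_i = 1·2 + 3·0 + 7·1 + 7·7 + 4·3 = 70 ≡ 4.
  S_1 = Σ v_i α_i r_i = 1·2·2 + 3·4·0 + 7·3·1 + 7·7·7 + 4·1·3 = 380 ≡ 6.
  α_i^2 mod 11 = [4, 5, 9, 5, 1].
  S_2 = Σ v_i α_i^2 r_i = 1·4·2 + 3·5·0 + 7·9·1 + 7·5·7 + 4·1·3 = 328 ≡ 9.
  S = (4, 6, 9) ≠ 0, so r is not a codeword (an error is present).
Step 3: locate the error. For a single error e at position i, S_ℓ = v_i·e·α_i^ℓ, so α_err = S_1/S_0.
  S_0^{−1} = 4^{−1} = 3 (mod 11), so α_err = 6·3 = 18 ≡ 7 = α_4. Error position i = 4.
  Consistency check: S_2/S_1 = 9·2 = 18 ≡ 7 = α_err ✓ (single-error assumption holds).
Step 4: error magnitude e = S_0/v_4 = S_0·∏_{j≠4}(α_4 − α_j) = 4·8 = 32 ≡ 10 (mod 11).
Step 5: correct position 4: c_4 = r_4 − e = 7 − 10 ≡ 8 (mod 11). Hence c = [2, 0, 1, 8, 3].
  Check: interpolating c through the α_i gives m(x) = 4 + 10·x (degree < 2) with m(α_i) = c_i for every i, so c is indeed a codeword.


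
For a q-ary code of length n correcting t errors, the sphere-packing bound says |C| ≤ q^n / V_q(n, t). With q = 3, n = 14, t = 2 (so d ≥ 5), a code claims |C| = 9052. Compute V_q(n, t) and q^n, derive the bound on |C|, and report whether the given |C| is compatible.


V_q(n, t) = 393, q^n = 4782969, Hamming bound = 12170, |C| = 9052 ≤ bound (satisfied).

Step 1: Compute V_q(n, t) = Σ_{j=0}^2 C(n, j) (q−1)^j.
  j = 0: C(14,0)·(2)^0 = 1·1 = 1.
  j = 1: C(14,1)·(2)^1 = 14·2 = 28.
  j = 2: C(14,2)·(2)^2 = 91·4 = 364.
  V_q(n, t) = 1 + 28 + 364 = 393.
Step 2: q^n = 3^14 = 4782969.
Step 3: Hamming bound ⌊q^n / V_q(n,t)⌋ = ⌊4782969/393⌋ = 12170.
Step 4: Compare |C| = 9052 to 12170: satisfied.
The claimed |C| lies below the Hamming bound.


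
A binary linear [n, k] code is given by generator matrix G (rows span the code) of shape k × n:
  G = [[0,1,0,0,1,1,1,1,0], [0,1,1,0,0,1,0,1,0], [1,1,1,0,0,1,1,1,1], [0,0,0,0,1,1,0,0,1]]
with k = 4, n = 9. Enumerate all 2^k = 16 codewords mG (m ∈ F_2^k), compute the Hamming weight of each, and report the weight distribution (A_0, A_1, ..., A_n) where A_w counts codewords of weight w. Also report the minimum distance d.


Weight distribution: A_0 = 1, A_3 = 5, A_4 = 5, A_5 = 2, A_6 = 2, A_7 = 1. Minimum distance d = 3.

Enumerate all 2^4 = 16 messages m ∈ F_2^4.
For each, compute codeword c = mG in F_2^9, then tally its weight.
  m = 0000 → c = 000000000, weight = 0.
  m = 1000 → c = 010011110, weight = 5.
  m = 0100 → c = 011001010, weight = 4.
  m = 1100 → c = 001010100, weight = 3.
  m = 0010 → c = 111001111, weight = 7.
  m = 1010 → c = 101010001, weight = 4.
  m = 0110 → c = 100000101, weight = 3.
  m = 1110 → c = 110011011, weight = 6.
  m = 0001 → c = 000011001, weight = 3.
  m = 1001 → c = 010000111, weight = 4.
  m = 0101 → c = 011010011, weight = 5.
  m = 1101 → c = 001001101, weight = 4.
  m = 0011 → c = 111010110, weight = 6.
  m = 1011 → c = 101001000, weight = 3.
  m = 0111 → c = 100011100, weight = 4.
  m = 1111 → c = 110000010, weight = 3.
Tally weights:
  weight 0: 1 codewords.
  weight 3: 5 codewords.
  weight 4: 5 codewords.
  weight 5: 2 codewords.
  weight 6: 2 codewords.
  weight 7: 1 codewords.
Minimum distance d = smallest w > 0 with A_w > 0 = 3.
Sanity: Σ A_w = 16 = 2^4 = 16 ✓.


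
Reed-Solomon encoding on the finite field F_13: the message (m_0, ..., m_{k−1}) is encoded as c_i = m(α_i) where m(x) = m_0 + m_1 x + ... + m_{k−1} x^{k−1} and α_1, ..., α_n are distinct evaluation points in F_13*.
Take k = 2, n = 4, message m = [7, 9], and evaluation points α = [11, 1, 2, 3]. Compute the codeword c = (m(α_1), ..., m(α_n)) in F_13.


c = [2, 3, 12, 8]

Message polynomial: m(x) = 7 + 9·x (mod 13).
For each evaluation point α_i, compute m(α_i) mod 13:
  α_1 = 11: Horner steps 9 → 2, so m(11) = 2.
  α_2 = 1: Horner steps 9 → 3, so m(1) = 3.
  α_3 = 2: Horner steps 9 → 12, so m(2) = 12.
  α_4 = 3: Horner steps 9 → 8, so m(3) = 8.
Codeword c = [2, 3, 12, 8] ∈ F_13^4.


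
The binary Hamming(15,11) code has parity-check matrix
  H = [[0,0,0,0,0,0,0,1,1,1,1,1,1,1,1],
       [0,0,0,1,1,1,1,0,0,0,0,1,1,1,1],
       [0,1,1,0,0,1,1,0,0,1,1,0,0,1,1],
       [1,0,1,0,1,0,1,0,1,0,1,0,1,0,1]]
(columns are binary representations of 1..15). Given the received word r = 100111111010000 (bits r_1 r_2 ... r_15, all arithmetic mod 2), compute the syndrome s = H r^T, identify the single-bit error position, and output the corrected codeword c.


s = (1, 0, 1, 1)^T, error position = 11, corrected codeword c = 100111111000000

Compute s = H r^T mod 2 one row at a time:
  s_1 = 1 + 1 + 0 + 1 + 0 + 0 + 0 + 0 = 3 ≡ 1 (mod 2).
  s_2 = 1 + 1 + 1 + 1 + 0 + 0 + 0 + 0 = 4 ≡ 0 (mod 2).
  s_3 = 0 + 0 + 1 + 1 + 0 + 1 + 0 + 0 = 3 ≡ 1 (mod 2).
  s_4 = 1 + 0 + 1 + 1 + 1 + 1 + 0 + 0 = 5 ≡ 1 (mod 2).
s = (1, 0, 1, 1)^T — this equals column 11 of H (binary 1011), so error is at position 11.
Correct: flip bit 11 of r = 100111111010000 to get c = 100111111000000.


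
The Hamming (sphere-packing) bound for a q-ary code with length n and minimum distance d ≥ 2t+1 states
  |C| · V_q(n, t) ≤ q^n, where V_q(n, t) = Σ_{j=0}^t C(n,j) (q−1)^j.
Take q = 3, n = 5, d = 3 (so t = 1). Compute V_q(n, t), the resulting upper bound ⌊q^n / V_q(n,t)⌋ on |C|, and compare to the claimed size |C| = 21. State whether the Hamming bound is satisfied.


V_q(n, t) = 11, q^n = 243, Hamming bound = 22, |C| = 21 ≤ bound (satisfied).

Step 1: Compute V_q(n, t) = Σ_{j=0}^1 C(n, j) (q−1)^j.
  j = 0: C(5,0)·(2)^0 = 1·1 = 1.
  j = 1: C(5,1)·(2)^1 = 5·2 = 10.
  V_q(n, t) = 1 + 10 = 11.
Step 2: q^n = 3^5 = 243.
Step 3: Hamming bound ⌊q^n / V_q(n,t)⌋ = ⌊243/11⌋ = 22.
Step 4: Compare |C| = 21 to 22: satisfied.
The claimed |C| lies below the Hamming bound.


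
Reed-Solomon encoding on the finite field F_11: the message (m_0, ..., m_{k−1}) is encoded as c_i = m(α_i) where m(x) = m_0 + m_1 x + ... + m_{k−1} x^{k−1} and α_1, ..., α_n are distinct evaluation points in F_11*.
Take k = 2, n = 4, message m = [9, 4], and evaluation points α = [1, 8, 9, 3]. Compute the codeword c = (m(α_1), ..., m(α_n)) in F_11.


c = [2, 8, 1, 10]

Message polynomial: m(x) = 9 + 4·x (mod 11).
For each evaluation point α_i, compute m(α_i) mod 11:
  α_1 = 1: Horner steps 4 → 2, so m(1) = 2.
  α_2 = 8: Horner steps 4 → 8, so m(8) = 8.
  α_3 = 9: Horner steps 4 → 1, so m(9) = 1.
  α_4 = 3: Horner steps 4 → 10, so m(3) = 10.
Codeword c = [2, 8, 1, 10] ∈ F_11^4.


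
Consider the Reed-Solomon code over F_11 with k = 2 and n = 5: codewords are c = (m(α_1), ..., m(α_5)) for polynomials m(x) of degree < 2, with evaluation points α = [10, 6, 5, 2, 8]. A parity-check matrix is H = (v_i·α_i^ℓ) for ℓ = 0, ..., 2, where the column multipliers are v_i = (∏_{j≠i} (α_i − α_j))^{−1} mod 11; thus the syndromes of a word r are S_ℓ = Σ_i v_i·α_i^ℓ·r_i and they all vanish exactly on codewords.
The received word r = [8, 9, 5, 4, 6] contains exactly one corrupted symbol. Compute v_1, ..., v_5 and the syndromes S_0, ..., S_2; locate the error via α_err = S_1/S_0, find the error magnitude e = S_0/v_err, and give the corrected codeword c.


S = (5, 6, 5), error at position 1, error magnitude e = 5, c = [3, 9, 5, 4, 6].

Step 1: column multipliers v_i = (∏_{j≠i}(α_i − α_j))^{−1} mod 11.
  i = 1 (α = 10): (10−6)(10−5)(10−2)(10−8) = 4·5·8·2 = 320 ≡ 1, so v_1 = 1^{−1} = 1 (mod 11).
  i = 2 (α = 6): (6−10)(6−5)(6−2)(6−8) = (−4)·1·4·(−2) = 32 ≡ 10, so v_2 = 10^{−1} = 10 (mod 11).
  i = 3 (α = 5): (5−10)(5−6)(5−2)(5−8) = (−5)·(−1)·3·(−3) = −45 ≡ 10, so v_3 = 10^{−1} = 10 (mod 11).
  i = 4 (α = 2): (2−10)(2−6)(2−5)(2−8) = (−8)·(−4)·(−3)·(−6) = 576 ≡ 4, so v_4 = 4^{−1} = 3 (mod 11).
  i = 5 (α = 8): (8−10)(8−6)(8−5)(8−2) = (−2)·2·3·6 = −72 ≡ 5, so v_5 = 5^{−1} = 9 (mod 11).
  v = [1, 10, 10, 3, 9].
Step 2: syndromes of r = [8, 9, 5, 4, 6] (all sums mod 11).
  S_0 = Σ v_i r_i = 1·8 + 10·9 + 10·5 + 3·4 + 9·6 = 214 ≡ 5.
  S_1 = Σ v_i α_i r_i = 1·10·8 + 10·6·9 + 10·5·5 + 3·2·4 + 9·8·6 = 1326 ≡ 6.
  α_i^2 mod 11 = [1, 3, 3, 4, 9].
  S_2 = Σ v_i α_i^2 r_i = 1·1·8 + 10·3·9 + 10·3·5 + 3·4·4 + 9·9·6 = 962 ≡ 5.
  S = (5, 6, 5) ≠ 0, so r is not a codeword (an error is present).
Step 3: locate the error. For a single error e at position i, S_ℓ = v_i·e·α_i^ℓ, so α_err = S_1/S_0.
  S_0^{−1} = 5^{−1} = 9 (mod 11), so α_err = 6·9 = 54 ≡ 10 = α_1. Error position i = 1.
  Consistency check: S_2/S_1 = 5·2 = 10 ≡ 10 = α_err ✓ (single-error assumption holds).
Step 4: error magnitude e = S_0/v_1 = S_0·∏_{j≠1}(α_1 − α_j) = 5·1 = 5 ≡ 5 (mod 11).
Step 5: correct position 1: c_1 = r_1 − e = 8 − 5 ≡ 3 (mod 11). Hence c = [3, 9, 5, 4, 6].
  Check: interpolating c through the α_i gives m(x) = 7 + 4·x (degree < 2) with m(α_i) = c_i for every i, so c is indeed a codeword.


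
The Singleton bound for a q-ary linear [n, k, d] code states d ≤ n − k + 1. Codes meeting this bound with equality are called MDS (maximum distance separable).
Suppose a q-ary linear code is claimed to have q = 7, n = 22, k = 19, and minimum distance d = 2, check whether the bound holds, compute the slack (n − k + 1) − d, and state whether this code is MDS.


Singleton RHS = n − k + 1 = 4, slack = 2, bound satisfied, not MDS.

Singleton bound: d ≤ n − k + 1.
Here n = 22, k = 19, so n − k + 1 = 4.
Given d = 2, check d ≤ 4: YES.
Slack = (n − k + 1) − d = 2.
The code is NOT MDS (slack = 2 > 0).
Description: the claimed parameters are [22, 19, 2]_7; such a code would be non-MDS.


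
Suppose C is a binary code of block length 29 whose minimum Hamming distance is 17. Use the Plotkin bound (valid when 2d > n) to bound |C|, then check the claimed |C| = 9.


Plotkin bound M ≤ 6; given |C| = 9 > bound (violated).

Check applicability: 2d = 34, n = 29.
2d − n = 5 > 0, so Plotkin applies.
Compute d/(2d−n) = 17/5 ≈ 3.4000.
⌊d/(2d−n)⌋ = 3.
Plotkin bound: M ≤ 2·3 = 6.
Given |C| = 9, check: VIOLATED.
This |C| is above the Plotkin bound, so no binary code with n = 29, d = 17 and 9 codewords exists.


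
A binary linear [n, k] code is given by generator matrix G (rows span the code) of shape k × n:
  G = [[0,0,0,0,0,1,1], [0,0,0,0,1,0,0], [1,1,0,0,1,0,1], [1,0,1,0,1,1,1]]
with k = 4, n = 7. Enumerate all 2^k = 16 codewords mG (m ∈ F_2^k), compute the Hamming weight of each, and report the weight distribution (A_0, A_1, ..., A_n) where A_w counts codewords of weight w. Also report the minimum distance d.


Weight distribution: A_0 = 1, A_1 = 1, A_2 = 2, A_3 = 6, A_4 = 5, A_5 = 1. Minimum distance d = 1.

Enumerate all 2^4 = 16 messages m ∈ F_2^4.
For each, compute codeword c = mG in F_2^7, then tally its weight.
  m = 0000 → c = 0000000, weight = 0.
  m = 1000 → c = 0000011, weight = 2.
  m = 0100 → c = 0000100, weight = 1.
  m = 1100 → c = 0000111, weight = 3.
  m = 0010 → c = 1100101, weight = 4.
  m = 1010 → c = 1100110, weight = 4.
  m = 0110 → c = 1100001, weight = 3.
  m = 1110 → c = 1100010, weight = 3.
  m = 0001 → c = 1010111, weight = 5.
  m = 1001 → c = 1010100, weight = 3.
  m = 0101 → c = 1010011, weight = 4.
  m = 1101 → c = 1010000, weight = 2.
  m = 0011 → c = 0110010, weight = 3.
  m = 1011 → c = 0110001, weight = 3.
  m = 0111 → c = 0110110, weight = 4.
  m = 1111 → c = 0110101, weight = 4.
Tally weights:
  weight 0: 1 codewords.
  weight 1: 1 codewords.
  weight 2: 2 codewords.
  weight 3: 6 codewords.
  weight 4: 5 codewords.
  weight 5: 1 codewords.
Minimum distance d = smallest w > 0 with A_w > 0 = 1.
Sanity: Σ A_w = 16 = 2^4 = 16 ✓.


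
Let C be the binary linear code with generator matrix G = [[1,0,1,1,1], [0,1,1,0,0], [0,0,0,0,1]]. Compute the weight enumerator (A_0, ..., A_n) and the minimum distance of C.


Weight distribution: A_0 = 1, A_1 = 1, A_2 = 1, A_3 = 3, A_4 = 2. Minimum distance d = 1.

Enumerate all 2^3 = 8 messages m ∈ F_2^3.
For each, compute codeword c = mG in F_2^5, then tally its weight.
  m = 000 → c = 00000, weight = 0.
  m = 100 → c = 10111, weight = 4.
  m = 010 → c = 01100, weight = 2.
  m = 110 → c = 11011, weight = 4.
  m = 001 → c = 00001, weight = 1.
  m = 101 → c = 10110, weight = 3.
  m = 011 → c = 01101, weight = 3.
  m = 111 → c = 11010, weight = 3.
Tally weights:
  weight 0: 1 codewords.
  weight 1: 1 codewords.
  weight 2: 1 codewords.
  weight 3: 3 codewords.
  weight 4: 2 codewords.
Minimum distance d = smallest w > 0 with A_w > 0 = 1.
Sanity: Σ A_w = 8 = 2^3 = 8 ✓.


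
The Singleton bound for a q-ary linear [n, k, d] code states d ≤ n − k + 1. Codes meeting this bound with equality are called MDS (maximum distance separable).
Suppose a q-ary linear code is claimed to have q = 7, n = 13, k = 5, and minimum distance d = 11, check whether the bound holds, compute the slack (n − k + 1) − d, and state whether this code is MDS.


Singleton RHS = n − k + 1 = 9, slack = -2, bound violated (no such code; not MDS).

Singleton bound: d ≤ n − k + 1.
Here n = 13, k = 5, so n − k + 1 = 9.
Given d = 11, check d ≤ 9: NO.
Slack = (n − k + 1) − d = -2.
The slack is negative: d = 11 exceeds n − k + 1 = 9 by 2, so the Singleton bound is violated and no linear [13, 5, 11]_7 code can exist. In particular it is not MDS (MDS requires d = n − k + 1 exactly).
Description: the claimed parameters are [13, 5, 11]_7; such a code would be impossible (violates the Singleton bound).


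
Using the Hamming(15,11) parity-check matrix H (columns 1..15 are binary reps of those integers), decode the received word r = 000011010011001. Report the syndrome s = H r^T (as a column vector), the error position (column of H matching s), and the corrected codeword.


s = (0, 0, 1, 1)^T, error position = 3, corrected codeword c = 001011010011001

Compute s = H r^T mod 2 one row at a time:
  s_1 = 1 + 0 + 0 + 1 + 1 + 0 + 0 + 1 = 4 ≡ 0 (mod 2).
  s_2 = 0 + 1 + 1 + 0 + 1 + 0 + 0 + 1 = 4 ≡ 0 (mod 2).
  s_3 = 0 + 0 + 1 + 0 + 0 + 1 + 0 + 1 = 3 ≡ 1 (mod 2).
  s_4 = 0 + 0 + 1 + 0 + 0 + 1 + 0 + 1 = 3 ≡ 1 (mod 2).
s = (0, 0, 1, 1)^T — this equals column 3 of H (binary 0011), so error is at position 3.
Correct: flip bit 3 of r = 000011010011001 to get c = 001011010011001.


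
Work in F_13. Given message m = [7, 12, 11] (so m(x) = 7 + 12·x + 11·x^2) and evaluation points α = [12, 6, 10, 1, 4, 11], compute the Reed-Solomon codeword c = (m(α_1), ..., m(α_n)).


c = [6, 7, 5, 4, 10, 1]

Message polynomial: m(x) = 7 + 12·x + 11·x^2 (mod 13).
For each evaluation point α_i, compute m(α_i) mod 13:
  α_1 = 12: Horner steps 11 → 1 → 6, so m(12) = 6.
  α_2 = 6: Horner steps 11 → 0 → 7, so m(6) = 7.
  α_3 = 10: Horner steps 11 → 5 → 5, so m(10) = 5.
  α_4 = 1: Horner steps 11 → 10 → 4, so m(1) = 4.
  α_5 = 4: Horner steps 11 → 4 → 10, so m(4) = 10.
  α_6 = 11: Horner steps 11 → 3 → 1, so m(11) = 1.
Codeword c = [6, 7, 5, 4, 10, 1] ∈ F_13^6.


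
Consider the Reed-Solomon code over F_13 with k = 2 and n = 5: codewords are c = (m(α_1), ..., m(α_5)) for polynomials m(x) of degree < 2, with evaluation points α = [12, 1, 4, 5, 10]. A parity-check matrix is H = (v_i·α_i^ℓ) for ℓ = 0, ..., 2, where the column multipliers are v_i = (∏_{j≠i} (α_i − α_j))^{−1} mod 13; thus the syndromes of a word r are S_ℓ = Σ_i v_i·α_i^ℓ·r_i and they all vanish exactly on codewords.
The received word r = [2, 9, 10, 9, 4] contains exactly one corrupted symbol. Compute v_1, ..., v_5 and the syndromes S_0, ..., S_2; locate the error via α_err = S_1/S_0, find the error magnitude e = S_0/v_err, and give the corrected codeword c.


S = (7, 7, 7), error at position 2, error magnitude e = 9, c = [2, 0, 10, 9, 4].

Step 1: column multipliers v_i = (∏_{j≠i}(α_i − α_j))^{−1} mod 13.
  i = 1 (α = 12): (12−1)(12−4)(12−5)(12−10) = 11·8·7·2 = 1232 ≡ 10, so v_1 = 10^{−1} = 4 (mod 13).
  i = 2 (α = 1): (1−12)(1−4)(1−5)(1−10) = (−11)·(−3)·(−4)·(−9) = 1188 ≡ 5, so v_2 = 5^{−1} = 8 (mod 13).
  i = 3 (α = 4): (4−12)(4−1)(4−5)(4−10) = (−8)·3·(−1)·(−6) = −144 ≡ 12, so v_3 = 12^{−1} = 12 (mod 13).
  i = 4 (α = 5): (5−12)(5−1)(5−4)(5−10) = (−7)·4·1·(−5) = 140 ≡ 10, so v_4 = 10^{−1} = 4 (mod 13).
  i = 5 (α = 10): (10−12)(10−1)(10−4)(10−5) = (−2)·9·6·5 = −540 ≡ 6, so v_5 = 6^{−1} = 11 (mod 13).
  v = [4, 8, 12, 4, 11].
Step 2: syndromes of r = [2, 9, 10, 9, 4] (all sums mod 13).
  S_0 = Σ v_i r_i = 4·2 + 8·9 + 12·10 + 4·9 + 11·4 = 280 ≡ 7.
  S_1 = Σ v_i α_i r_i = 4·12·2 + 8·1·9 + 12·4·10 + 4·5·9 + 11·10·4 = 1268 ≡ 7.
  α_i^2 mod 13 = [1, 1, 3, 12, 9].
  S_2 = Σ v_i α_i^2 r_i = 4·1·2 + 8·1·9 + 12·3·10 + 4·12·9 + 11·9·4 = 1268 ≡ 7.
  S = (7, 7, 7) ≠ 0, so r is not a codeword (an error is present).
Step 3: locate the error. For a single error e at position i, S_ℓ = v_i·e·α_i^ℓ, so α_err = S_1/S_0.
  S_0^{−1} = 7^{−1} = 2 (mod 13), so α_err = 7·2 = 14 ≡ 1 = α_2. Error position i = 2.
  Consistency check: S_2/S_1 = 7·2 = 14 ≡ 1 = α_err ✓ (single-error assumption holds).
Step 4: error magnitude e = S_0/v_2 = S_0·∏_{j≠2}(α_2 − α_j) = 7·5 = 35 ≡ 9 (mod 13).
Step 5: correct position 2: c_2 = r_2 − e = 9 − 9 ≡ 0 (mod 13). Hence c = [2, 0, 10, 9, 4].
  Check: interpolating c through the α_i gives m(x) = 1 + 12·x (degree < 2) with m(α_i) = c_i for every i, so c is indeed a codeword.


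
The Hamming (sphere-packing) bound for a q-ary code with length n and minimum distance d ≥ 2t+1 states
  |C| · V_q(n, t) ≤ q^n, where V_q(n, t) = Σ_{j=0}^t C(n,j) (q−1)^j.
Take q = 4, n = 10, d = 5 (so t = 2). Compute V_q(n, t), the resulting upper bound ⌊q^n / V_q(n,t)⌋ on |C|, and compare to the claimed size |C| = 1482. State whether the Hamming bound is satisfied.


V_q(n, t) = 436, q^n = 1048576, Hamming bound = 2404, |C| = 1482 ≤ bound (satisfied).

Step 1: Compute V_q(n, t) = Σ_{j=0}^2 C(n, j) (q−1)^j.
  j = 0: C(10,0)·(3)^0 = 1·1 = 1.
  j = 1: C(10,1)·(3)^1 = 10·3 = 30.
  j = 2: C(10,2)·(3)^2 = 45·9 = 405.
  V_q(n, t) = 1 + 30 + 405 = 436.
Step 2: q^n = 4^10 = 1048576.
Step 3: Hamming bound ⌊q^n / V_q(n,t)⌋ = ⌊1048576/436⌋ = 2404.
Step 4: Compare |C| = 1482 to 2404: satisfied.
The claimed |C| lies below the Hamming bound.


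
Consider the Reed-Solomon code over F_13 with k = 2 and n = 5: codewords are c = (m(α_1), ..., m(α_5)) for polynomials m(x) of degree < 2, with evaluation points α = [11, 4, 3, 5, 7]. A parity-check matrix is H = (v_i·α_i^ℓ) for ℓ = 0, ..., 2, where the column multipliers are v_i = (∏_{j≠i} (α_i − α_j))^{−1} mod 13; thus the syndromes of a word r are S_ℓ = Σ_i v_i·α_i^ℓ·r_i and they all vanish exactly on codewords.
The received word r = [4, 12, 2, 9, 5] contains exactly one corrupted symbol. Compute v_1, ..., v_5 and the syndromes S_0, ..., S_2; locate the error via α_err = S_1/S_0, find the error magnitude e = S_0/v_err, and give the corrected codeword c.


S = (10, 5, 9), error at position 5, error magnitude e = 2, c = [4, 12, 2, 9, 3].

Step 1: column multipliers v_i = (∏_{j≠i}(α_i − α_j))^{−1} mod 13.
  i = 1 (α = 11): (11−4)(11−3)(11−5)(11−7) = 7·8·6·4 = 1344 ≡ 5, so v_1 = 5^{−1} = 8 (mod 13).
  i = 2 (α = 4): (4−11)(4−3)(4−5)(4−7) = (−7)·1·(−1)·(−3) = −21 ≡ 5, so v_2 = 5^{−1} = 8 (mod 13).
  i = 3 (α = 3): (3−11)(3−4)(3−5)(3−7) = (−8)·(−1)·(−2)·(−4) = 64 ≡ 12, so v_3 = 12^{−1} = 12 (mod 13).
  i = 4 (α = 5): (5−11)(5−4)(5−3)(5−7) = (−6)·1·2·(−2) = 24 ≡ 11, so v_4 = 11^{−1} = 6 (mod 13).
  i = 5 (α = 7): (7−11)(7−4)(7−3)(7−5) = (−4)·3·4·2 = −96 ≡ 8, so v_5 = 8^{−1} = 5 (mod 13).
  v = [8, 8, 12, 6, 5].
Step 2: syndromes of r = [4, 12, 2, 9, 5] (all sums mod 13).
  S_0 = Σ v_i r_i = 8·4 + 8·12 + 12·2 + 6·9 + 5·5 = 231 ≡ 10.
  S_1 = Σ v_i α_i r_i = 8·11·4 + 8·4·12 + 12·3·2 + 6·5·9 + 5·7·5 = 1253 ≡ 5.
  α_i^2 mod 13 = [4, 3, 9, 12, 10].
  S_2 = Σ v_i α_i^2 r_i = 8·4·4 + 8·3·12 + 12·9·2 + 6·12·9 + 5·10·5 = 1530 ≡ 9.
  S = (10, 5, 9) ≠ 0, so r is not a codeword (an error is present).
Step 3: locate the error. For a single error e at position i, S_ℓ = v_i·e·α_i^ℓ, so α_err = S_1/S_0.
  S_0^{−1} = 10^{−1} = 4 (mod 13), so α_err = 5·4 = 20 ≡ 7 = α_5. Error position i = 5.
  Consistency check: S_2/S_1 = 9·8 = 72 ≡ 7 = α_err ✓ (single-error assumption holds).
Step 4: error magnitude e = S_0/v_5 = S_0·∏_{j≠5}(α_5 − α_j) = 10·8 = 80 ≡ 2 (mod 13).
Step 5: correct position 5: c_5 = r_5 − e = 5 − 2 ≡ 3 (mod 13). Hence c = [4, 12, 2, 9, 3].
  Check: interpolating c through the α_i gives m(x) = 11 + 10·x (degree < 2) with m(α_i) = c_i for every i, so c is indeed a codeword.


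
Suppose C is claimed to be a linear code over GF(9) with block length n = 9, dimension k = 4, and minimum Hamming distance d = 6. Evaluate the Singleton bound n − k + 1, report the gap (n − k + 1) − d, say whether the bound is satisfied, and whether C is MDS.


Singleton RHS = n − k + 1 = 6, slack = 0, bound satisfied, MDS.

Singleton bound: d ≤ n − k + 1.
Here n = 9, k = 4, so n − k + 1 = 6.
Given d = 6, check d ≤ 6: YES.
Slack = (n − k + 1) − d = 0.
The code is MDS (slack = 0).
Description: the claimed parameters are [9, 4, 6]_9; such a code would be MDS (meets Singleton bound).


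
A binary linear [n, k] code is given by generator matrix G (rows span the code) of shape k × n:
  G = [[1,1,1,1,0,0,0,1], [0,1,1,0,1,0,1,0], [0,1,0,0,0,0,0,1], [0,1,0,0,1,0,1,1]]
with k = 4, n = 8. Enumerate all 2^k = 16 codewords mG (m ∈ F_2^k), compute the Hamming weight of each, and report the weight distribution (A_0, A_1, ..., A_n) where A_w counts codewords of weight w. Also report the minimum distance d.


Weight distribution: A_0 = 1, A_2 = 4, A_3 = 3, A_4 = 3, A_5 = 4, A_7 = 1. Minimum distance d = 2.

Enumerate all 2^4 = 16 messages m ∈ F_2^4.
For each, compute codeword c = mG in F_2^8, then tally its weight.
  m = 0000 → c = 00000000, weight = 0.
  m = 1000 → c = 11110001, weight = 5.
  m = 0100 → c = 01101010, weight = 4.
  m = 1100 → c = 10011011, weight = 5.
  m = 0010 → c = 01000001, weight = 2.
  m = 1010 → c = 10110000, weight = 3.
  m = 0110 → c = 00101011, weight = 4.
  m = 1110 → c = 11011010, weight = 5.
  m = 0001 → c = 01001011, weight = 4.
  m = 1001 → c = 10111010, weight = 5.
  m = 0101 → c = 00100001, weight = 2.
  m = 1101 → c = 11010000, weight = 3.
  m = 0011 → c = 00001010, weight = 2.
  m = 1011 → c = 11111011, weight = 7.
  m = 0111 → c = 01100000, weight = 2.
  m = 1111 → c = 10010001, weight = 3.
Tally weights:
  weight 0: 1 codewords.
  weight 2: 4 codewords.
  weight 3: 3 codewords.
  weight 4: 3 codewords.
  weight 5: 4 codewords.
  weight 7: 1 codewords.
Minimum distance d = smallest w > 0 with A_w > 0 = 2.
Sanity: Σ A_w = 16 = 2^4 = 16 ✓.


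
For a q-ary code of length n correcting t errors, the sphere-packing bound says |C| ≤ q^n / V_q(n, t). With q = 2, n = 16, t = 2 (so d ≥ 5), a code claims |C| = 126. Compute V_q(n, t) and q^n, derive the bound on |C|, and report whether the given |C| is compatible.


V_q(n, t) = 137, q^n = 65536, Hamming bound = 478, |C| = 126 ≤ bound (satisfied).

Step 1: Compute V_q(n, t) = Σ_{j=0}^2 C(n, j) (q−1)^j.
  j = 0: C(16,0)·(1)^0 = 1·1 = 1.
  j = 1: C(16,1)·(1)^1 = 16·1 = 16.
  j = 2: C(16,2)·(1)^2 = 120·1 = 120.
  V_q(n, t) = 1 + 16 + 120 = 137.
Step 2: q^n = 2^16 = 65536.
Step 3: Hamming bound ⌊q^n / V_q(n,t)⌋ = ⌊65536/137⌋ = 478.
Step 4: Compare |C| = 126 to 478: satisfied.
The claimed |C| lies below the Hamming bound.


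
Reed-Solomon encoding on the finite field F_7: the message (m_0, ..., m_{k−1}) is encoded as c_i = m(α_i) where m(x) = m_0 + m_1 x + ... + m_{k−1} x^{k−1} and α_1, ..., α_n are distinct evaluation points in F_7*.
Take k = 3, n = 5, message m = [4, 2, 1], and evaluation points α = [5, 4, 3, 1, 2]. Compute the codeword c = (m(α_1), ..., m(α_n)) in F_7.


c = [4, 0, 5, 0, 5]

Message polynomial: m(x) = 4 + 2·x + 1·x^2 (mod 7).
For each evaluation point α_i, compute m(α_i) mod 7:
  α_1 = 5: Horner steps 1 → 0 → 4, so m(5) = 4.
  α_2 = 4: Horner steps 1 → 6 → 0, so m(4) = 0.
  α_3 = 3: Horner steps 1 → 5 → 5, so m(3) = 5.
  α_4 = 1: Horner steps 1 → 3 → 0, so m(1) = 0.
  α_5 = 2: Horner steps 1 → 4 → 5, so m(2) = 5.
Codeword c = [4, 0, 5, 0, 5] ∈ F_7^5.


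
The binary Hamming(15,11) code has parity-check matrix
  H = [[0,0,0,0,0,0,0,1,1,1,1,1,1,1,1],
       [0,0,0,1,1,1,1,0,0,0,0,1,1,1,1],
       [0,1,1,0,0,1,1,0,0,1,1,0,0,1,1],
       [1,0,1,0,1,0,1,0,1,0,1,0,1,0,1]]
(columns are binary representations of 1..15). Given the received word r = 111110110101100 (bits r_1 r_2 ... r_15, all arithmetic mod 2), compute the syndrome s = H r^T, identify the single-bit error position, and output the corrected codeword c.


s = (0, 1, 0, 1)^T, error position = 5, corrected codeword c = 111100110101100

Compute s = H r^T mod 2 one row at a time:
  s_1 = 1 + 0 + 1 + 0 + 1 + 1 + 0 + 0 = 4 ≡ 0 (mod 2).
  s_2 = 1 + 1 + 0 + 1 + 1 + 1 + 0 + 0 = 5 ≡ 1 (mod 2).
  s_3 = 1 + 1 + 0 + 1 + 1 + 0 + 0 + 0 = 4 ≡ 0 (mod 2).
  s_4 = 1 + 1 + 1 + 1 + 0 + 0 + 1 + 0 = 5 ≡ 1 (mod 2).
s = (0, 1, 0, 1)^T — this equals column 5 of H (binary 0101), so error is at position 5.
Correct: flip bit 5 of r = 111110110101100 to get c = 111100110101100.
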